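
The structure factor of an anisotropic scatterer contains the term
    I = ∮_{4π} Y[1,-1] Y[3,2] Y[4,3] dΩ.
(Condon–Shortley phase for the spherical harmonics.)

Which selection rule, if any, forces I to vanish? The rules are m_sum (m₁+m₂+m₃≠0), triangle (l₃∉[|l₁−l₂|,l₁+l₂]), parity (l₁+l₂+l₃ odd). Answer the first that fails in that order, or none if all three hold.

m₁+m₂+m₃ = -1 + 2 + 3 = 4  ✗
triangle: |1−3|=2 ≤ l₃=4 ≤ 1+3=4
parity: l₁+l₂+l₃ = 8 is even

m_sum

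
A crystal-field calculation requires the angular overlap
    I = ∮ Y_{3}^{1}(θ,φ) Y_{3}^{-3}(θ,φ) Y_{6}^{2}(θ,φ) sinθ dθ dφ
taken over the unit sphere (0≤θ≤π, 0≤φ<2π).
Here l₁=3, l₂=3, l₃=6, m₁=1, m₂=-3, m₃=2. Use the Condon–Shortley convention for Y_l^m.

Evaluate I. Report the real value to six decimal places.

Rules hold: Σm=0, L=12 even, 0≤6≤6.
N = 7·7·13 = 637
Δ = 0!·6!·6!/13! = 1/12012
Racah Σ t=0..0: t=0:+1/1296 = 1/1296
⇒ 3j(3 3 6; 0 0 0)² = 100/3003, sgn +1
Racah Σ t=0..0: t=0:+1/34560 = 1/34560
⇒ 3j(3 3 6; 1 -3 2)² = 1/429, sgn +1
4πI² = N·(3j₀)²·(3jₘ)² = 700/14157
I = +1·√(0.0494455/4π) = 0.06272757

0.062728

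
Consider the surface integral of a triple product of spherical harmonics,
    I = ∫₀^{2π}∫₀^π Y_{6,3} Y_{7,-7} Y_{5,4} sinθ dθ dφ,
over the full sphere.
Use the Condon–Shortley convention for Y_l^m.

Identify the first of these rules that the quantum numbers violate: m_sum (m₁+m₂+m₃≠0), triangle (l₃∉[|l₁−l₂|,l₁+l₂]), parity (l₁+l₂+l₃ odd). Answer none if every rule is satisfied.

none

Σmᵢ = 0  ✓
l₃∈[|l₁−l₂|,l₁+l₂]=[1,13], have l₃=5  ✓
Σlᵢ = 18 ⇒ even  ✓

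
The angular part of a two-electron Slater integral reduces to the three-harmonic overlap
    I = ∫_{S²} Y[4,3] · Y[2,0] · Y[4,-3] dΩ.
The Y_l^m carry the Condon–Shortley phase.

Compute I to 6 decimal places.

0.057344

m-sum 0 ✓  L=10 even ✓  2≤4≤6 ✓
Π(2lᵢ+1) = 9×5×9 = 405
triangle coeff Δ(4,2,4) = 1/13860
Σ_t [0,2]: t=0:+1/192 t=1:−1/36 t=2:+1/192 = -5/288
(3j)²=20/693 [(4 2 4; 0 0 0)], sign=-1
Σ_t [0,1]: t=0:+1/480 t=1:−1/720 = 1/1440
(3j)²=7/1980 [(4 2 4; 3 0 -3)], sign=-1
⇒ 4πI² = 5/121
I = (+1)√(5/121/(4π)) = 0.05734392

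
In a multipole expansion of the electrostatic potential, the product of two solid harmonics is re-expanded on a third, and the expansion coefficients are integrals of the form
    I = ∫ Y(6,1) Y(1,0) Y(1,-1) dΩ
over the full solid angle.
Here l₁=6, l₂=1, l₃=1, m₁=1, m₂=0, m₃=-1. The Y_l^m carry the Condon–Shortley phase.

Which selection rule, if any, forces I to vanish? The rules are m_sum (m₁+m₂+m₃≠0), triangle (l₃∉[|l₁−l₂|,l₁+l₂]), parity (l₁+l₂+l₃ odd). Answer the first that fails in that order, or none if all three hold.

Σmᵢ = 0  ✓
l₃∈[|l₁−l₂|,l₁+l₂]=[5,7], have l₃=1  ✗
Σlᵢ = 8 ⇒ even

triangle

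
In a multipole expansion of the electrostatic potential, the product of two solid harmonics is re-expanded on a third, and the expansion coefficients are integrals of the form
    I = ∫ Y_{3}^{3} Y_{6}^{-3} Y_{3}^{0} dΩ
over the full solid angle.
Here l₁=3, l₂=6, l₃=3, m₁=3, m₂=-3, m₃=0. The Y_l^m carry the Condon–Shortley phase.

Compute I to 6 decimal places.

m-sum 0 ✓  L=12 even ✓  3≤3≤9 ✓
Π(2lᵢ+1) = 7×13×7 = 637
triangle coeff Δ(3,6,3) = 1/12012
Σ_t [3,3]: t=3:−1/1296 = -1/1296
(3j)²=100/3003 [(3 6 3; 0 0 0)], sign=+1
Σ_t [0,0]: t=0:+1/25920 = 1/25920
(3j)²=1/143 [(3 6 3; 3 -3 0)], sign=-1
⇒ 4πI² = 700/4719
I = (-1)√(700/4719/(4π)) = -0.10864734

-0.108647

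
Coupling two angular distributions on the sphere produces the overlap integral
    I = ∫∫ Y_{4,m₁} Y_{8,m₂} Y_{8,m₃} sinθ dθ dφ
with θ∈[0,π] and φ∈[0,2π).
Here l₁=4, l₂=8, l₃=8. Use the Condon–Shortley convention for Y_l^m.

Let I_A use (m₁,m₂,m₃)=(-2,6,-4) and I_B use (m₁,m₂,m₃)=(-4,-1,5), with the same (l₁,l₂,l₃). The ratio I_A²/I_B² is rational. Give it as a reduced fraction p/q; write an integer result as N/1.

Shared (l₁,l₂,l₃)=(4,8,8): N and (l;000)² cancel in I_A²/I_B².
A: Δ = 4!·4!·12!/21! = 1/185175900; Racah Σ t=2..4: t=2:+1/45984153600 t=3:−1/1437004800 t=4:+1/696729600 = 1/1313832960; ⇒ 3j(4 8 8; -2 6 -4)² = 35/3876, sgn +1
B: Δ = 4!·4!·12!/21! = 1/185175900; Racah Σ t=4..4: t=4:+1/1254113280 = 1/1254113280; ⇒ 3j(4 8 8; -4 -1 5)² = 55/5814, sgn -1
I_A²/I_B² = (35/3876)/(55/5814) = 21/22

21/22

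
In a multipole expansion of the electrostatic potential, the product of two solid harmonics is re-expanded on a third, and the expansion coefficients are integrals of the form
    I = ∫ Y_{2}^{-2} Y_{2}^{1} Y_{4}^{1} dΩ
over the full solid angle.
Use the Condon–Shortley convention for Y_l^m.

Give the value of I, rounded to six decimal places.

Rules hold: Σm=0, L=8 even, 0≤4≤4.
N = 5·5·9 = 225
Δ = 0!·4!·4!/9! = 1/630
Racah Σ t=0..0: t=0:+1/16 = 1/16
⇒ 3j(2 2 4; 0 0 0)² = 2/35, sgn +1
Racah Σ t=0..0: t=0:+1/144 = 1/144
⇒ 3j(2 2 4; -2 1 1)² = 1/126, sgn -1
4πI² = N·(3j₀)²·(3jₘ)² = 5/49
I = -1·√(0.102041/4π) = -0.09011188

-0.090112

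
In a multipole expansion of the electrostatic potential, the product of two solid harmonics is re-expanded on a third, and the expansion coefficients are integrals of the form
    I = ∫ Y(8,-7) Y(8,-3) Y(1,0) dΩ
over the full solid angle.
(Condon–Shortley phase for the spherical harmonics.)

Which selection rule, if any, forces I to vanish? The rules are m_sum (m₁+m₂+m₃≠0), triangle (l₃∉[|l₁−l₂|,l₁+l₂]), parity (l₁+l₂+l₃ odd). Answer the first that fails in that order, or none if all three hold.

m₁+m₂+m₃ = -7 − 3 + 0 = -10  ✗
triangle: |8−8|=0 ≤ l₃=1 ≤ 8+8=16
parity: l₁+l₂+l₃ = 17 is odd

m_sum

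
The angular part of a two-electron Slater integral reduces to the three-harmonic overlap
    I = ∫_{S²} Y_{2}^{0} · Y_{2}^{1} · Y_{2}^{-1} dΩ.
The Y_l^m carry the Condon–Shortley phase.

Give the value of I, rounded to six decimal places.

-0.090112

m-sum 0 ✓  L=6 even ✓  0≤2≤4 ✓
Π(2lᵢ+1) = 5×5×5 = 125
triangle coeff Δ(2,2,2) = 1/630
Σ_t [0,2]: t=0:+1/8 t=1:−1/1 t=2:+1/8 = -3/4
(3j)²=2/35 [(2 2 2; 0 0 0)], sign=-1
Σ_t [1,2]: t=1:−1/2 t=2:+1/4 = -1/4
(3j)²=1/70 [(2 2 2; 0 1 -1)], sign=+1
⇒ 4πI² = 5/49
I = (-1)√(5/49/(4π)) = -0.09011188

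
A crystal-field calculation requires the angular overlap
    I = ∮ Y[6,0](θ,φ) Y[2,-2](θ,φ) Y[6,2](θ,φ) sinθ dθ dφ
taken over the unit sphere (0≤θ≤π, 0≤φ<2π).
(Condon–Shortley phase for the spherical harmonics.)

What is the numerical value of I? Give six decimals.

-0.191909

Rules hold: Σm=0, L=14 even, 4≤6≤8.
N = 13·5·13 = 845
Δ = 2!·10!·2!/15! = 1/90090
Racah Σ t=0..2: t=0:+1/69120 t=1:−1/14400 t=2:+1/69120 = -7/172800
⇒ 3j(6 2 6; 0 0 0)² = 14/715, sgn -1
Racah Σ t=0..0: t=0:+1/69120 = 1/69120
⇒ 3j(6 2 6; 0 -2 2)² = 4/143, sgn +1
4πI² = N·(3j₀)²·(3jₘ)² = 56/121
I = -1·√(0.46281/4π) = -0.19190947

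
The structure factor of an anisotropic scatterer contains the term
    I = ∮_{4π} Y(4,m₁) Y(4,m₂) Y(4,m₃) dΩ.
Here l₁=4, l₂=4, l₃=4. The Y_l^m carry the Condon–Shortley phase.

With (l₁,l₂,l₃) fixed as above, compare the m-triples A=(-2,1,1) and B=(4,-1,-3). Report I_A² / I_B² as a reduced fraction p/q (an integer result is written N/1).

l's match ⇒ only the (l;m) 3-j factors differ between A and B.
A: triangle coeff Δ(4,4,4) = 1/450450; Σ_t [2,4]: t=2:+1/576 t=3:−1/144 t=4:+1/576 = -1/288; (3j)²=20/1001 [(4 4 4; -2 1 1)], sign=+1
B: triangle coeff Δ(4,4,4) = 1/450450; Σ_t [0,0]: t=0:+1/3456 = 1/3456; (3j)²=35/1287 [(4 4 4; 4 -1 -3)], sign=-1
I_A²/I_B² = (20/1001)/(35/1287) = 36/49

36/49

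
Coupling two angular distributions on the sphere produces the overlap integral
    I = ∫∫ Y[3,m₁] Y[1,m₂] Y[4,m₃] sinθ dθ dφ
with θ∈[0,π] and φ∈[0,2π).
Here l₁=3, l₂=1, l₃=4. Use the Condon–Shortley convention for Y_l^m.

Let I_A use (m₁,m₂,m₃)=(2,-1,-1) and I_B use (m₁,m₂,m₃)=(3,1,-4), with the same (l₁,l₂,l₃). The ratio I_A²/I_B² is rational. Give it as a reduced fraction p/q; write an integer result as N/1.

l's match ⇒ only the (l;m) 3-j factors differ between A and B.
A: triangle coeff Δ(3,1,4) = 1/252; Σ_t [0,0]: t=0:+1/240 = 1/240; (3j)²=1/84 [(3 1 4; 2 -1 -1)], sign=-1
B: triangle coeff Δ(3,1,4) = 1/252; Σ_t [0,0]: t=0:+1/1440 = 1/1440; (3j)²=1/9 [(3 1 4; 3 1 -4)], sign=+1
I_A²/I_B² = (1/84)/(1/9) = 3/28

3/28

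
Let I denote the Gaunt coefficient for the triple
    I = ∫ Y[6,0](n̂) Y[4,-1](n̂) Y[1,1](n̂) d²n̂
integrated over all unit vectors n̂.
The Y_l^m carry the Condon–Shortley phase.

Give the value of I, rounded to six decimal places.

|6−4|≤1≤6+4 violated ⇒ I = 0

0.000000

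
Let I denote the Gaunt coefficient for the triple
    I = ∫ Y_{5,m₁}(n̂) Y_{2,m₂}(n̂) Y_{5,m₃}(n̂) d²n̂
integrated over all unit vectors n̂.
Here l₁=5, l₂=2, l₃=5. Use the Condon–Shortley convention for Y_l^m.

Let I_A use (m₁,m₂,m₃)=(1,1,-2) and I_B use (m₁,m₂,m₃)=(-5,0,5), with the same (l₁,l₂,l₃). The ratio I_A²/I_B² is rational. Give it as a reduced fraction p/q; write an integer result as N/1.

l's match ⇒ only the (l;m) 3-j factors differ between A and B.
A: triangle coeff Δ(5,2,5) = 1/38610; Σ_t [1,2]: t=1:−1/1440 t=2:+1/2880 = -1/2880; (3j)²=7/715 [(5 2 5; 1 1 -2)], sign=+1
B: triangle coeff Δ(5,2,5) = 1/38610; Σ_t [2,2]: t=2:+1/161280 = 1/161280; (3j)²=15/286 [(5 2 5; -5 0 5)], sign=+1
I_A²/I_B² = (7/715)/(15/286) = 14/75

14/75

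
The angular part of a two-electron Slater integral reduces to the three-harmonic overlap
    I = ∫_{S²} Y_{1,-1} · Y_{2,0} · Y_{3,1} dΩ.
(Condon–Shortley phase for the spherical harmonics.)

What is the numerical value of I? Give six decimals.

Rules hold: Σm=0, L=6 even, 1≤3≤3.
N = 3·5·7 = 105
Δ = 0!·2!·4!/7! = 1/105
Racah Σ t=0..0: t=0:+1/4 = 1/4
⇒ 3j(1 2 3; 0 0 0)² = 3/35, sgn -1
Racah Σ t=0..0: t=0:+1/8 = 1/8
⇒ 3j(1 2 3; -1 0 1)² = 2/35, sgn +1
4πI² = N·(3j₀)²·(3jₘ)² = 18/35
I = -1·√(0.514286/4π) = -0.20230066

-0.202301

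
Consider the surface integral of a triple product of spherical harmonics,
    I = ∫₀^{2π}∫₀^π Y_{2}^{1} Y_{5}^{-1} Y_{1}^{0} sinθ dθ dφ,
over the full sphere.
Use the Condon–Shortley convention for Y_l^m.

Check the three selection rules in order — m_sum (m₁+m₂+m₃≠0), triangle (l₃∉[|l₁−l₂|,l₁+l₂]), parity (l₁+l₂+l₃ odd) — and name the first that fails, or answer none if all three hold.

Σmᵢ = 0  ✓
l₃∈[|l₁−l₂|,l₁+l₂]=[3,7], have l₃=1  ✗
Σlᵢ = 8 ⇒ even

triangle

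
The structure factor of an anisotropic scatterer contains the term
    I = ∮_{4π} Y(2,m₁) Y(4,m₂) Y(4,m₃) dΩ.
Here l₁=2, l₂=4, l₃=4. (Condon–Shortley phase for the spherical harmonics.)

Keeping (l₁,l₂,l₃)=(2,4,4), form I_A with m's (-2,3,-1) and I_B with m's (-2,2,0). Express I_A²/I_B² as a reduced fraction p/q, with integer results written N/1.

7/10

l's match ⇒ only the (l;m) 3-j factors differ between A and B.
A: triangle coeff Δ(2,4,4) = 1/13860; Σ_t [2,2]: t=2:+1/480 = 1/480; (3j)²=3/110 [(2 4 4; -2 3 -1)], sign=-1
B: triangle coeff Δ(2,4,4) = 1/13860; Σ_t [2,2]: t=2:+1/192 = 1/192; (3j)²=3/77 [(2 4 4; -2 2 0)], sign=+1
I_A²/I_B² = (3/110)/(3/77) = 7/10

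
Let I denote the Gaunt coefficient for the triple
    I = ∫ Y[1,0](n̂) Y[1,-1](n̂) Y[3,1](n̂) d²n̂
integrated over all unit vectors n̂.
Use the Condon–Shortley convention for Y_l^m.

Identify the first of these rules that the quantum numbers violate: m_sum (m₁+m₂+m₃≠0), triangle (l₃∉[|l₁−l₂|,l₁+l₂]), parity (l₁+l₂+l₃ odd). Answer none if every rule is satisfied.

triangle

m₁+m₂+m₃ = 0 − 1 + 1 = 0  ✓
triangle: |1−1|=0 ≤ l₃=3 ≤ 1+1=2  ✗
parity: l₁+l₂+l₃ = 5 is odd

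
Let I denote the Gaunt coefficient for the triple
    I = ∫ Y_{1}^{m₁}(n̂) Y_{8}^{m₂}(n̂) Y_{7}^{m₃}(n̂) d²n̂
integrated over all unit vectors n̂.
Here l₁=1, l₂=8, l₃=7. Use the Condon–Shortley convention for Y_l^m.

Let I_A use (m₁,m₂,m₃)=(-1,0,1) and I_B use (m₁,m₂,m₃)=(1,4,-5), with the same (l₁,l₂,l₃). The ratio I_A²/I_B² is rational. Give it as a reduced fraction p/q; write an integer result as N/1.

l's match ⇒ only the (l;m) 3-j factors differ between A and B.
A: triangle coeff Δ(1,8,7) = 1/2040; Σ_t [2,2]: t=2:+1/58060800 = 1/58060800; (3j)²=7/510 [(1 8 7; -1 0 1)], sign=+1
B: triangle coeff Δ(1,8,7) = 1/2040; Σ_t [0,0]: t=0:+1/1916006400 = 1/1916006400; (3j)²=1/340 [(1 8 7; 1 4 -5)], sign=+1
I_A²/I_B² = (7/510)/(1/340) = 14/3

14/3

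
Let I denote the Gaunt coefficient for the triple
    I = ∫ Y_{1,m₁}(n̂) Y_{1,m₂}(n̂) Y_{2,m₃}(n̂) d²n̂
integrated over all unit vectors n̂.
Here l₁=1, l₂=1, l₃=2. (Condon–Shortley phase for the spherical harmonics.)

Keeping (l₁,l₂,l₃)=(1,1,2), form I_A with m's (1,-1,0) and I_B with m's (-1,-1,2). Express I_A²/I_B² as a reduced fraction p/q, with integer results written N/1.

Shared (l₁,l₂,l₃)=(1,1,2): N and (l;000)² cancel in I_A²/I_B².
A: Δ = 0!·2!·2!/5! = 1/30; Racah Σ t=0..0: t=0:+1/4 = 1/4; ⇒ 3j(1 1 2; 1 -1 0)² = 1/30, sgn +1
B: Δ = 0!·2!·2!/5! = 1/30; Racah Σ t=0..0: t=0:+1/4 = 1/4; ⇒ 3j(1 1 2; -1 -1 2)² = 1/5, sgn +1
I_A²/I_B² = (1/30)/(1/5) = 1/6

1/6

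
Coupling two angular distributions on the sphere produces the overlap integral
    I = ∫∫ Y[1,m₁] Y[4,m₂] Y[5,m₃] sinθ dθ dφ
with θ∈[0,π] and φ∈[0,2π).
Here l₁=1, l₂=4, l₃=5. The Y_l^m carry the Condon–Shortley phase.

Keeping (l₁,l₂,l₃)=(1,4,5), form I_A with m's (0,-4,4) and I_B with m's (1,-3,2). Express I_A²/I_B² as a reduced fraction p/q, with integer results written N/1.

3/1

l's match ⇒ only the (l;m) 3-j factors differ between A and B.
A: triangle coeff Δ(1,4,5) = 1/495; Σ_t [0,0]: t=0:+1/40320 = 1/40320; (3j)²=1/55 [(1 4 5; 0 -4 4)], sign=-1
B: triangle coeff Δ(1,4,5) = 1/495; Σ_t [0,0]: t=0:+1/10080 = 1/10080; (3j)²=1/165 [(1 4 5; 1 -3 2)], sign=-1
I_A²/I_B² = (1/55)/(1/165) = 3/1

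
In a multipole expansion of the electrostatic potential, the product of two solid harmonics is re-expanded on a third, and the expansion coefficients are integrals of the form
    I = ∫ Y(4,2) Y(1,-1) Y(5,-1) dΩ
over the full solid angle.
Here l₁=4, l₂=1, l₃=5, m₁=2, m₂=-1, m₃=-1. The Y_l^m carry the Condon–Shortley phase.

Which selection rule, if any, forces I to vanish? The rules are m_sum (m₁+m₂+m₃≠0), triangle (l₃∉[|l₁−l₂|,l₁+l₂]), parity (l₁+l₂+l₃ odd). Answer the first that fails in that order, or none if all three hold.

none

m₁+m₂+m₃ = 2 − 1 − 1 = 0  ✓
triangle: |4−1|=3 ≤ l₃=5 ≤ 4+1=5  ✓
parity: l₁+l₂+l₃ = 10 is even  ✓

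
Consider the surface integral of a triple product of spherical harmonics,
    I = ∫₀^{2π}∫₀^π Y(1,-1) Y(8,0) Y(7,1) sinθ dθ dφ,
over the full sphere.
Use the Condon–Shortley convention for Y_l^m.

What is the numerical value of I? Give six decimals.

Checks pass: Σm=0; 16 even; l₃=7∈[7,9].
(2·1+1)(2·8+1)(2·7+1) = 765
Δ: 2! 0! 14! / 17! → 1/2040
sum: t=1:−1/25401600 = -1/25401600
3j²(1 8 7; 0 0 0) = Δ·Π!·Σ² = 8/255  (sign +1)
sum: t=2:+1/58060800 = 1/58060800
3j²(1 8 7; -1 0 1) = Δ·Π!·Σ² = 7/510  (sign +1)
combine: 4πI² = 765·8/255·7/510 = 28/85
take √, sign +1: I = 0.16190663

0.161907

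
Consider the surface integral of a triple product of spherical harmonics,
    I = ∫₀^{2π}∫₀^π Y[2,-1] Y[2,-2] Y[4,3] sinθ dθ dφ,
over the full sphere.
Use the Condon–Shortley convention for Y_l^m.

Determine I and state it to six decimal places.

m-sum 0 ✓  L=8 even ✓  0≤4≤4 ✓
Π(2lᵢ+1) = 5×5×9 = 225
triangle coeff Δ(2,2,4) = 1/630
Σ_t [0,0]: t=0:+1/16 = 1/16
(3j)²=2/35 [(2 2 4; 0 0 0)], sign=+1
Σ_t [0,0]: t=0:+1/144 = 1/144
(3j)²=1/18 [(2 2 4; -1 -2 3)], sign=-1
⇒ 4πI² = 5/7
I = (-1)√(5/7/(4π)) = -0.23841361

-0.238414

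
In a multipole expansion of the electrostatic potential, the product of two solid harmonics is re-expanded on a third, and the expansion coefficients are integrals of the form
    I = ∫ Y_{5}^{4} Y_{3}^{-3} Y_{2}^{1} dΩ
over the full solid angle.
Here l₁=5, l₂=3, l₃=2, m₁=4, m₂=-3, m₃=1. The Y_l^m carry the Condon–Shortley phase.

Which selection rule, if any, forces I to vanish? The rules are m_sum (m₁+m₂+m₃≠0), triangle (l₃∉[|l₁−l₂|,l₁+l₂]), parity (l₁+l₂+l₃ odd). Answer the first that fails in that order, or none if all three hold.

m_sum

Σmᵢ = 2  ✗
l₃∈[|l₁−l₂|,l₁+l₂]=[2,8], have l₃=2
Σlᵢ = 10 ⇒ even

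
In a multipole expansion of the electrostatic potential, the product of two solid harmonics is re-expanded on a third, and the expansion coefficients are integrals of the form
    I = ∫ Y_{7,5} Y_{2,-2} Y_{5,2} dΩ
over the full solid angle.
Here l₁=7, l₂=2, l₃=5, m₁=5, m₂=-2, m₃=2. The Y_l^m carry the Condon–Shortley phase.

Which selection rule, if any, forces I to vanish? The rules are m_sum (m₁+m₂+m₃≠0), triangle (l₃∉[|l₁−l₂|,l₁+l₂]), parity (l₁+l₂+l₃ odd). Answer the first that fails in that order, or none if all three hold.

m₁+m₂+m₃ = 5 − 2 + 2 = 5  ✗
triangle: |7−2|=5 ≤ l₃=5 ≤ 7+2=9
parity: l₁+l₂+l₃ = 14 is even

m_sum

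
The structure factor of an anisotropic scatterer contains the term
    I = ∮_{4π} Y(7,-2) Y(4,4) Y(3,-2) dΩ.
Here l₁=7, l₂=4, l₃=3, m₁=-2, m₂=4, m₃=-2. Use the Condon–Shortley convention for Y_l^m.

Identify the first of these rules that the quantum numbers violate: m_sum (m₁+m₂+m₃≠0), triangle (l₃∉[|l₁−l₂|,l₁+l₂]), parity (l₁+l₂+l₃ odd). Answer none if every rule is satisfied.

azimuthal sum: -2 + 4 − 2 = 0  ✓
3 ≤ 3 ≤ 11 (triangle on l)  ✓
L = 7 + 4 + 3 = 14 (even)  ✓

none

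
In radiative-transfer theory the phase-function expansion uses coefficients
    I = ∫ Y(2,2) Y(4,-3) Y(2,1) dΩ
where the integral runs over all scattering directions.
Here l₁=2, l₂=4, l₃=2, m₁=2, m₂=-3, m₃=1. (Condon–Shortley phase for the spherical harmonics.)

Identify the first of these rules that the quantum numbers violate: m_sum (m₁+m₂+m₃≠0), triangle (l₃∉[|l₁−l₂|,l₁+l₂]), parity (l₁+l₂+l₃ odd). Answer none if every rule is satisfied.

none

Σmᵢ = 0  ✓
l₃∈[|l₁−l₂|,l₁+l₂]=[2,6], have l₃=2  ✓
Σlᵢ = 8 ⇒ even  ✓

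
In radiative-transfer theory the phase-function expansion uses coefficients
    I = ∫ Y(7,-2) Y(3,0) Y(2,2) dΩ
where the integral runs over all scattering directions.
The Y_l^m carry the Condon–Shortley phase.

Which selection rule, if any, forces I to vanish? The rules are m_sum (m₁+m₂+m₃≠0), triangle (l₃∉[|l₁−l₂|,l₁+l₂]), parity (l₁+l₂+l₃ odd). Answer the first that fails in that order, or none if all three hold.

triangle

Σmᵢ = 0  ✓
l₃∈[|l₁−l₂|,l₁+l₂]=[4,10], have l₃=2  ✗
Σlᵢ = 12 ⇒ even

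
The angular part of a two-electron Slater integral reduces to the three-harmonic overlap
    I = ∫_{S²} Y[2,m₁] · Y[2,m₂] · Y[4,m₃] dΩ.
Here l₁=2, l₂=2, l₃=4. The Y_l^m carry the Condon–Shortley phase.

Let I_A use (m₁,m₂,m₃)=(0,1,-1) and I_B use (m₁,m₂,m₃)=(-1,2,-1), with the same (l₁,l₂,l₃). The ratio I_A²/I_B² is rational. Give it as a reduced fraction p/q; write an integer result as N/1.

6/1

Shared (l₁,l₂,l₃)=(2,2,4): N and (l;000)² cancel in I_A²/I_B².
A: Δ = 0!·4!·4!/9! = 1/630; Racah Σ t=0..0: t=0:+1/24 = 1/24; ⇒ 3j(2 2 4; 0 1 -1)² = 1/21, sgn -1
B: Δ = 0!·4!·4!/9! = 1/630; Racah Σ t=0..0: t=0:+1/144 = 1/144; ⇒ 3j(2 2 4; -1 2 -1)² = 1/126, sgn -1
I_A²/I_B² = (1/21)/(1/126) = 6/1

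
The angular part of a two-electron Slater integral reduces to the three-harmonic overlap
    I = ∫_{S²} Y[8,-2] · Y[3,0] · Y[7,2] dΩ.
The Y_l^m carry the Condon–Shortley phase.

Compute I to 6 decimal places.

0.094539

Checks pass: Σm=0; 18 even; l₃=7∈[5,11].
(2·8+1)(2·3+1)(2·7+1) = 1785
Δ: 4! 12! 2! / 19! → 1/5290740
sum: t=1:−1/7257600 t=2:+1/2073600 t=3:−1/7257600 = 1/4838400
3j²(8 3 7; 0 0 0) = Δ·Π!·Σ² = 252/20995  (sign -1)
sum: t=1:−1/26127360 t=2:+1/3870720 t=3:−1/7257600 = 43/522547200
3j²(8 3 7; -2 0 2) = Δ·Π!·Σ² = 1849/352716  (sign -1)
combine: 4πI² = 1785·252/20995·1849/352716 = 116487/1037153
take √, sign +1: I = 0.09453930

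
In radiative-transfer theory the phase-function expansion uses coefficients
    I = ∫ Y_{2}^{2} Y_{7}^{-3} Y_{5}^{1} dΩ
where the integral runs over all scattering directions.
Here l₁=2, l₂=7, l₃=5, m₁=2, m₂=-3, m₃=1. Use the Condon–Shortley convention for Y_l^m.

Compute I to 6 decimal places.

Rules hold: Σm=0, L=14 even, 5≤5≤9.
N = 5·15·11 = 825
Δ = 4!·0!·10!/15! = 1/15015
Racah Σ t=2..2: t=2:+1/57600 = 1/57600
⇒ 3j(2 7 5; 0 0 0)² = 21/715, sgn -1
Racah Σ t=0..0: t=0:+1/414720 = 1/414720
⇒ 3j(2 7 5; 2 -3 1)² = 2/143, sgn +1
4πI² = N·(3j₀)²·(3jₘ)² = 630/1859
I = -1·√(0.338892/4π) = -0.16421985

-0.164220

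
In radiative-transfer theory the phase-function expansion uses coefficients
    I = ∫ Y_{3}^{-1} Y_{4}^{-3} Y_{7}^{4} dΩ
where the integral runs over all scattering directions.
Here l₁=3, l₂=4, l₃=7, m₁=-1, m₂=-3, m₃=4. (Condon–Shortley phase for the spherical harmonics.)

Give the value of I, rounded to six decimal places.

m-sum 0 ✓  L=14 even ✓  1≤7≤7 ✓
Π(2lᵢ+1) = 7×9×15 = 945
triangle coeff Δ(3,4,7) = 1/45045
Σ_t [0,0]: t=0:+1/20736 = 1/20736
(3j)²=35/1287 [(3 4 7; 0 0 0)], sign=-1
Σ_t [0,0]: t=0:+1/241920 = 1/241920
(3j)²=2/91 [(3 4 7; -1 -3 4)], sign=-1
⇒ 4πI² = 1050/1859
I = (+1)√(1050/1859/(4π)) = 0.21200691

0.212007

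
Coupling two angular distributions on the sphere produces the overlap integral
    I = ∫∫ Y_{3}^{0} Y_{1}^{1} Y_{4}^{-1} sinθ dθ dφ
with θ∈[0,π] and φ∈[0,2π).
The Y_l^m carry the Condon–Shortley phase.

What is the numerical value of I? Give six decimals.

Rules hold: Σm=0, L=8 even, 2≤4≤4.
N = 7·3·9 = 189
Δ = 0!·6!·2!/9! = 1/252
Racah Σ t=0..0: t=0:+1/36 = 1/36
⇒ 3j(3 1 4; 0 0 0)² = 4/63, sgn +1
Racah Σ t=0..0: t=0:+1/72 = 1/72
⇒ 3j(3 1 4; 0 1 -1)² = 5/126, sgn -1
4πI² = N·(3j₀)²·(3jₘ)² = 10/21
I = -1·√(0.47619/4π) = -0.19466390

-0.194664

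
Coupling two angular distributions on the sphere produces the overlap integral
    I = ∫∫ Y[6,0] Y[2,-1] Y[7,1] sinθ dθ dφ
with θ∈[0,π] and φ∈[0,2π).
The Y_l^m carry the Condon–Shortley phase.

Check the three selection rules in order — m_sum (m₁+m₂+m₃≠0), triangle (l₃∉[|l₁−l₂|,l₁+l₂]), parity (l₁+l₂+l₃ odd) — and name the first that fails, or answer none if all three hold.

parity

azimuthal sum: 0 − 1 + 1 = 0  ✓
4 ≤ 7 ≤ 8 (triangle on l)  ✓
L = 6 + 2 + 7 = 15 (odd)  ✗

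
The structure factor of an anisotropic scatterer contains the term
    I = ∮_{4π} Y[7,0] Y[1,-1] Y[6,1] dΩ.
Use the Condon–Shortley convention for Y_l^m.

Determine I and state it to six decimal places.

Checks pass: Σm=0; 14 even; l₃=6∈[6,8].
(2·7+1)(2·1+1)(2·6+1) = 585
Δ: 2! 12! 0! / 15! → 1/1365
sum: t=1:−1/518400 = -1/518400
3j²(7 1 6; 0 0 0) = Δ·Π!·Σ² = 7/195  (sign -1)
sum: t=0:+1/1209600 = 1/1209600
3j²(7 1 6; 0 -1 1) = Δ·Π!·Σ² = 1/65  (sign -1)
combine: 4πI² = 585·7/195·1/65 = 21/65
take √, sign +1: I = 0.16034227

0.160342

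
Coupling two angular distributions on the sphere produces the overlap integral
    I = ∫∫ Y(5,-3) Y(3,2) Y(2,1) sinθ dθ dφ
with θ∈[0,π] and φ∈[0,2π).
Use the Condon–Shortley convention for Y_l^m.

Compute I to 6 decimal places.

-0.253584

m-sum 0 ✓  L=10 even ✓  2≤2≤8 ✓
Π(2lᵢ+1) = 11×7×5 = 385
triangle coeff Δ(5,3,2) = 1/2310
Σ_t [3,3]: t=3:−1/144 = -1/144
(3j)²=10/231 [(5 3 2; 0 0 0)], sign=-1
Σ_t [5,5]: t=5:−1/720 = -1/720
(3j)²=8/165 [(5 3 2; -3 2 1)], sign=+1
⇒ 4πI² = 80/99
I = (-1)√(80/99/(4π)) = -0.25358436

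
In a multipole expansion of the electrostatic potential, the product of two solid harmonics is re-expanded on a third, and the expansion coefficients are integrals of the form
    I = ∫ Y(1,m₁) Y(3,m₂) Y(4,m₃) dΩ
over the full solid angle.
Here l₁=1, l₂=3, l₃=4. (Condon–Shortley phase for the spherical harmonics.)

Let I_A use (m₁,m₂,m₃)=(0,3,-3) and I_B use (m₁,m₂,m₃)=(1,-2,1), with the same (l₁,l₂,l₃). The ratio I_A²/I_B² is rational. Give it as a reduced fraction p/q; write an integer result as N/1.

l's match ⇒ only the (l;m) 3-j factors differ between A and B.
A: triangle coeff Δ(1,3,4) = 1/252; Σ_t [0,0]: t=0:+1/720 = 1/720; (3j)²=1/36 [(1 3 4; 0 3 -3)], sign=-1
B: triangle coeff Δ(1,3,4) = 1/252; Σ_t [0,0]: t=0:+1/240 = 1/240; (3j)²=1/84 [(1 3 4; 1 -2 1)], sign=-1
I_A²/I_B² = (1/36)/(1/84) = 7/3

7/3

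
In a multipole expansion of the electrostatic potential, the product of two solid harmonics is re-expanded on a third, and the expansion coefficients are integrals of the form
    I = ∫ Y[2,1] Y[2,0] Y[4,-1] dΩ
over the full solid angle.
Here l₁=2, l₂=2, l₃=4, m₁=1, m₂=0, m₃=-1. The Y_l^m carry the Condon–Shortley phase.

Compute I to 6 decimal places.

Rules hold: Σm=0, L=8 even, 0≤4≤4.
N = 5·5·9 = 225
Δ = 0!·4!·4!/9! = 1/630
Racah Σ t=0..0: t=0:+1/16 = 1/16
⇒ 3j(2 2 4; 0 0 0)² = 2/35, sgn +1
Racah Σ t=0..0: t=0:+1/24 = 1/24
⇒ 3j(2 2 4; 1 0 -1)² = 1/21, sgn -1
4πI² = N·(3j₀)²·(3jₘ)² = 30/49
I = -1·√(0.612245/4π) = -0.22072812

-0.220728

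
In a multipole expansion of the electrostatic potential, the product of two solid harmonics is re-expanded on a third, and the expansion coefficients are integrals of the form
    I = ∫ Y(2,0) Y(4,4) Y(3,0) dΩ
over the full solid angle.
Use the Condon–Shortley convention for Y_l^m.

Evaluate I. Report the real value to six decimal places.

0.000000

0 + 4 + 0 = 4 ≠ 0: azimuthal integral kills it; I = 0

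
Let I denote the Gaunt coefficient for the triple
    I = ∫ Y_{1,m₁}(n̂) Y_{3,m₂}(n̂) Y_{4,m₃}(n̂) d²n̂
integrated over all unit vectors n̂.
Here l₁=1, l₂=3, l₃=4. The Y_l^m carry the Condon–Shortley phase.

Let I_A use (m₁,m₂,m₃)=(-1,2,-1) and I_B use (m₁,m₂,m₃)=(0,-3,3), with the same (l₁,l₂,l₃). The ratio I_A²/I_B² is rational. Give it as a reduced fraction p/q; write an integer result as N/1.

l's match ⇒ only the (l;m) 3-j factors differ between A and B.
A: triangle coeff Δ(1,3,4) = 1/252; Σ_t [0,0]: t=0:+1/240 = 1/240; (3j)²=1/84 [(1 3 4; -1 2 -1)], sign=-1
B: triangle coeff Δ(1,3,4) = 1/252; Σ_t [0,0]: t=0:+1/720 = 1/720; (3j)²=1/36 [(1 3 4; 0 -3 3)], sign=-1
I_A²/I_B² = (1/84)/(1/36) = 3/7

3/7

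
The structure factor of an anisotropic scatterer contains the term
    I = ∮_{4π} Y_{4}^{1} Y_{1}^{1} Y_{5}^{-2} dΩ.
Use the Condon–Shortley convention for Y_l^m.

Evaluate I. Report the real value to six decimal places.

0.225034

Checks pass: Σm=0; 10 even; l₃=5∈[3,5].
(2·4+1)(2·1+1)(2·5+1) = 297
Δ: 0! 8! 2! / 11! → 1/495
sum: t=0:+1/576 = 1/576
3j²(4 1 5; 0 0 0) = Δ·Π!·Σ² = 5/99  (sign -1)
sum: t=0:+1/1440 = 1/1440
3j²(4 1 5; 1 1 -2) = Δ·Π!·Σ² = 7/165  (sign -1)
combine: 4πI² = 297·5/99·7/165 = 7/11
take √, sign +1: I = 0.22503380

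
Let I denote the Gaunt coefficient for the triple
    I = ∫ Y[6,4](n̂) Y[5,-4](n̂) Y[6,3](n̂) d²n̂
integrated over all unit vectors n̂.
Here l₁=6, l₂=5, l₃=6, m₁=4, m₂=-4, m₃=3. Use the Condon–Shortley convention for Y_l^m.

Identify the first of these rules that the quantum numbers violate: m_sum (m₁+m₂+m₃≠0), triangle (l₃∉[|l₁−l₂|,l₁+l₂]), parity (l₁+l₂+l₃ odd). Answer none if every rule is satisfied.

azimuthal sum: 4 − 4 + 3 = 3  ✗
1 ≤ 6 ≤ 11 (triangle on l)
L = 6 + 5 + 6 = 17 (odd)

m_sum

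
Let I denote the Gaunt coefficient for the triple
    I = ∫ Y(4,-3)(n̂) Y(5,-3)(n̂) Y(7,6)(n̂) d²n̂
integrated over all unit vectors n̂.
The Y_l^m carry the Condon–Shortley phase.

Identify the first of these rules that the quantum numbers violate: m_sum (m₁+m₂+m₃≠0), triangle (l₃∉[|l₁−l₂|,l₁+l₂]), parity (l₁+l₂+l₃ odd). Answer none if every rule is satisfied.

Σmᵢ = 0  ✓
l₃∈[|l₁−l₂|,l₁+l₂]=[1,9], have l₃=7  ✓
Σlᵢ = 16 ⇒ even  ✓

none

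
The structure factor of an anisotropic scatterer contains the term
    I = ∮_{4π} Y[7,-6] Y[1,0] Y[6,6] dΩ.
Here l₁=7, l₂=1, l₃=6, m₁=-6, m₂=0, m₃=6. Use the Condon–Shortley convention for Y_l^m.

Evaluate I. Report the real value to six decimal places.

0.126157

m-sum 0 ✓  L=14 even ✓  6≤6≤8 ✓
Π(2lᵢ+1) = 15×3×13 = 585
triangle coeff Δ(7,1,6) = 1/1365
Σ_t [1,1]: t=1:−1/518400 = -1/518400
(3j)²=7/195 [(7 1 6; 0 0 0)], sign=-1
Σ_t [1,1]: t=1:−1/479001600 = -1/479001600
(3j)²=1/105 [(7 1 6; -6 0 6)], sign=-1
⇒ 4πI² = 1/5
I = (+1)√(1/5/(4π)) = 0.12615663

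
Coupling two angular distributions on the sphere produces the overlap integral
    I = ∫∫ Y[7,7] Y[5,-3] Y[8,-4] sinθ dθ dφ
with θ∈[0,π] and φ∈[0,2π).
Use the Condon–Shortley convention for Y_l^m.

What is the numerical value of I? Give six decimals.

Checks pass: Σm=0; 20 even; l₃=8∈[2,12].
(2·7+1)(2·5+1)(2·8+1) = 2805
Δ: 4! 10! 6! / 21! → 1/814773960
sum: t=0:+1/87091200 t=1:−1/4976640 t=2:+1/2073600 t=3:−1/4976640 t=4:+1/87091200 = 1/9676800
3j²(7 5 8; 0 0 0) = Δ·Π!·Σ² = 360/46189  (sign +1)
sum: t=0:+1/4180377600 = 1/4180377600
3j²(7 5 8; 7 -3 -4) = Δ·Π!·Σ² = 11/1938  (sign +1)
combine: 4πI² = 2805·360/46189·11/1938 = 9900/79781
take √, sign +1: I = 0.09937175

0.099372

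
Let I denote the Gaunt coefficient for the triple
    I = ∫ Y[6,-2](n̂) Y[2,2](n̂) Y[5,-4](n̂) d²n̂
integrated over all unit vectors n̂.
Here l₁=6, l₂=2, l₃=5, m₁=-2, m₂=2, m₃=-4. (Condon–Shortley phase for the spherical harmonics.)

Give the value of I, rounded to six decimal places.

-2 + 2 − 4 = -4 ≠ 0: azimuthal integral kills it; I = 0

0.000000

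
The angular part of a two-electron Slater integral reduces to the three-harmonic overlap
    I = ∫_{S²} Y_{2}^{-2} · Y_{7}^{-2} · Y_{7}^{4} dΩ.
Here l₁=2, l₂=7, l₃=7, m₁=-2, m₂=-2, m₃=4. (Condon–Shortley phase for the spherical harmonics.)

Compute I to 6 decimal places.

Rules hold: Σm=0, L=16 even, 5≤7≤9.
N = 5·15·15 = 1125
Δ = 2!·2!·12!/17! = 1/185640
Racah Σ t=0..2: t=0:+1/2419200 t=1:−1/518400 t=2:+1/2419200 = -1/907200
⇒ 3j(2 7 7; 0 0 0)² = 56/3315, sgn +1
Racah Σ t=2..2: t=2:+1/8709120 = 1/8709120
⇒ 3j(2 7 7; -2 -2 4)² = 55/3094, sgn -1
4πI² = N·(3j₀)²·(3jₘ)² = 16500/48841
I = -1·√(0.337831/4π) = -0.16396259

-0.163963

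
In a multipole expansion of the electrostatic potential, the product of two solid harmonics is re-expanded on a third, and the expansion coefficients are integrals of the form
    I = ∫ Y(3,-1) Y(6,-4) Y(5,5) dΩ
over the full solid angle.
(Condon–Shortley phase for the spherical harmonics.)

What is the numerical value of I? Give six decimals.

-0.152880

Rules hold: Σm=0, L=14 even, 3≤5≤9.
N = 7·13·11 = 1001
Δ = 4!·2!·8!/15! = 1/675675
Racah Σ t=1..3: t=1:−1/8640 t=2:+1/2304 t=3:−1/8640 = 7/34560
⇒ 3j(3 6 5; 0 0 0)² = 7/429, sgn -1
Racah Σ t=2..2: t=2:+1/322560 = 1/322560
⇒ 3j(3 6 5; -1 -4 5)² = 18/1001, sgn +1
4πI² = N·(3j₀)²·(3jₘ)² = 42/143
I = -1·√(0.293706/4π) = -0.15288036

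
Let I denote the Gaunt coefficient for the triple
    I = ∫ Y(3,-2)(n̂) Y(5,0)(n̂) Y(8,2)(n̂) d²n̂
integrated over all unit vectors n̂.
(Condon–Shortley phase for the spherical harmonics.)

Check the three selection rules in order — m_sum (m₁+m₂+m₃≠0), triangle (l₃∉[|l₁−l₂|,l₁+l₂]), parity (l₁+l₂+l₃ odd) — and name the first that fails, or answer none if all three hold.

m₁+m₂+m₃ = -2 + 0 + 2 = 0  ✓
triangle: |3−5|=2 ≤ l₃=8 ≤ 3+5=8  ✓
parity: l₁+l₂+l₃ = 16 is even  ✓

none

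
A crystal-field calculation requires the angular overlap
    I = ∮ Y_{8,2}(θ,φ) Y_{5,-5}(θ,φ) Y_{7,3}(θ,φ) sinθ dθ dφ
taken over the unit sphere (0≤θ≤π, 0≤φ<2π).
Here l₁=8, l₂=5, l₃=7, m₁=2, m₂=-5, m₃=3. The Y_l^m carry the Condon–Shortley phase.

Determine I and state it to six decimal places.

Rules hold: Σm=0, L=20 even, 3≤7≤13.
N = 17·11·15 = 2805
Δ = 6!·10!·4!/21! = 1/814773960
Racah Σ t=1..5: t=1:−1/87091200 t=2:+1/4976640 t=3:−1/2073600 t=4:+1/4976640 t=5:−1/87091200 = -1/9676800
⇒ 3j(8 5 7; 0 0 0)² = 360/46189, sgn +1
Racah Σ t=0..0: t=0:+1/298598400 = 1/298598400
⇒ 3j(8 5 7; 2 -5 3)² = 525/46189, sgn +1
4πI² = N·(3j₀)²·(3jₘ)² = 2835000/11408683
I = +1·√(0.248495/4π) = 0.14062219

0.140622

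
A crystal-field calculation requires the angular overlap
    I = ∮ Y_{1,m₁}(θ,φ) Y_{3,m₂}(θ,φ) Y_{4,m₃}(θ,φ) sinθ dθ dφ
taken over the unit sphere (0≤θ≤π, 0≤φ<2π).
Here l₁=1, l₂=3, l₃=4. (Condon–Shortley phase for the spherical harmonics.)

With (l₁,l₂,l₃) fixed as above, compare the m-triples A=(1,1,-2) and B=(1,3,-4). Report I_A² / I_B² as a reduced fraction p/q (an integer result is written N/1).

Same 1,3,4: normalisation and zero-m 3j drop out of the ratio.
A: Δ: 0! 2! 6! / 9! → 1/252; sum: t=0:+1/96 = 1/96; 3j²(1 3 4; 1 1 -2) = Δ·Π!·Σ² = 5/84  (sign +1)
B: Δ: 0! 2! 6! / 9! → 1/252; sum: t=0:+1/1440 = 1/1440; 3j²(1 3 4; 1 3 -4) = Δ·Π!·Σ² = 1/9  (sign +1)
I_A²/I_B² = (5/84)/(1/9) = 15/28

15/28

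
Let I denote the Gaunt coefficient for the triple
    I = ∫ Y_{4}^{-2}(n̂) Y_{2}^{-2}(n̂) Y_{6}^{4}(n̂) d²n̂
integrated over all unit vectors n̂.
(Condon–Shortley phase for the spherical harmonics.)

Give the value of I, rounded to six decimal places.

0.230476

m-sum 0 ✓  L=12 even ✓  2≤6≤6 ✓
Π(2lᵢ+1) = 9×5×13 = 585
triangle coeff Δ(4,2,6) = 1/6435
Σ_t [0,0]: t=0:+1/2304 = 1/2304
(3j)²=5/143 [(4 2 6; 0 0 0)], sign=+1
Σ_t [0,0]: t=0:+1/34560 = 1/34560
(3j)²=14/429 [(4 2 6; -2 -2 4)], sign=+1
⇒ 4πI² = 1050/1573
I = (+1)√(1050/1573/(4π)) = 0.23047581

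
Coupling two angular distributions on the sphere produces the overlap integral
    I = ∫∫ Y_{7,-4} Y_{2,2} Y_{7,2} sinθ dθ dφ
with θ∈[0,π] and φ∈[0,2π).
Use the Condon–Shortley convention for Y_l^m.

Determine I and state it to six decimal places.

-0.163963

Rules hold: Σm=0, L=16 even, 5≤7≤9.
N = 15·5·15 = 1125
Δ = 2!·12!·2!/17! = 1/185640
Racah Σ t=0..2: t=0:+1/2419200 t=1:−1/518400 t=2:+1/2419200 = -1/907200
⇒ 3j(7 2 7; 0 0 0)² = 56/3315, sgn +1
Racah Σ t=2..2: t=2:+1/8709120 = 1/8709120
⇒ 3j(7 2 7; -4 2 2)² = 55/3094, sgn -1
4πI² = N·(3j₀)²·(3jₘ)² = 16500/48841
I = -1·√(0.337831/4π) = -0.16396259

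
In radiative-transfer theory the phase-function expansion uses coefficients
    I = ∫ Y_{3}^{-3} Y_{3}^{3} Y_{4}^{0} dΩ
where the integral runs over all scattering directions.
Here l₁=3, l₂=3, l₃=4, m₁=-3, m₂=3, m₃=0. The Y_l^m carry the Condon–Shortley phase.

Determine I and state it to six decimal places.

-0.076935

Checks pass: Σm=0; 10 even; l₃=4∈[0,6].
(2·3+1)(2·3+1)(2·4+1) = 441
Δ: 2! 4! 4! / 11! → 1/34650
sum: t=0:+1/72 t=1:−1/16 t=2:+1/72 = -5/144
3j²(3 3 4; 0 0 0) = Δ·Π!·Σ² = 2/77  (sign -1)
sum: t=2:+1/1152 = 1/1152
3j²(3 3 4; -3 3 0) = Δ·Π!·Σ² = 1/154  (sign +1)
combine: 4πI² = 441·2/77·1/154 = 9/121
take √, sign -1: I = -0.07693494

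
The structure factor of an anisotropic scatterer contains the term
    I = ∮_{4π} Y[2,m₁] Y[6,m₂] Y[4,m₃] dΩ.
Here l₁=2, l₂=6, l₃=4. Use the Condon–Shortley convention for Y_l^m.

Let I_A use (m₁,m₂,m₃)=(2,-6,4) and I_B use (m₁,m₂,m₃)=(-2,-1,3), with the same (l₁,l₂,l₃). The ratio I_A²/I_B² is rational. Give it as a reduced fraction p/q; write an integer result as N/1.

99/1

Shared (l₁,l₂,l₃)=(2,6,4): N and (l;000)² cancel in I_A²/I_B².
A: Δ = 4!·0!·8!/13! = 1/6435; Racah Σ t=0..0: t=0:+1/967680 = 1/967680; ⇒ 3j(2 6 4; 2 -6 4)² = 1/13, sgn +1
B: Δ = 4!·0!·8!/13! = 1/6435; Racah Σ t=4..4: t=4:+1/120960 = 1/120960; ⇒ 3j(2 6 4; -2 -1 3)² = 1/1287, sgn -1
I_A²/I_B² = (1/13)/(1/1287) = 99/1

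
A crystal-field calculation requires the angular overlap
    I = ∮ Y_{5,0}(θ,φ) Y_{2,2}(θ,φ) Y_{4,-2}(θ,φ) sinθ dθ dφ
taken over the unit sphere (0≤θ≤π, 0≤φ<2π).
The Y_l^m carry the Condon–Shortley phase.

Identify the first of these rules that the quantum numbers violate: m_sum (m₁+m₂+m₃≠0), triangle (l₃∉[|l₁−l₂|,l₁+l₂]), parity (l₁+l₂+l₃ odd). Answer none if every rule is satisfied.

m₁+m₂+m₃ = 0 + 2 − 2 = 0  ✓
triangle: |5−2|=3 ≤ l₃=4 ≤ 5+2=7  ✓
parity: l₁+l₂+l₃ = 11 is odd  ✗

parity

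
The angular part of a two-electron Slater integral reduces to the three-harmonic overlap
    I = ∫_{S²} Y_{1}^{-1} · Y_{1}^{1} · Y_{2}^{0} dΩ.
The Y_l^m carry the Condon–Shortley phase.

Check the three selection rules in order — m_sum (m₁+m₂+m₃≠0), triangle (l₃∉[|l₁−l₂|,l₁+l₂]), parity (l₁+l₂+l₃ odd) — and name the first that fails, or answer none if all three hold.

m₁+m₂+m₃ = -1 + 1 + 0 = 0  ✓
triangle: |1−1|=0 ≤ l₃=2 ≤ 1+1=2  ✓
parity: l₁+l₂+l₃ = 4 is even  ✓

none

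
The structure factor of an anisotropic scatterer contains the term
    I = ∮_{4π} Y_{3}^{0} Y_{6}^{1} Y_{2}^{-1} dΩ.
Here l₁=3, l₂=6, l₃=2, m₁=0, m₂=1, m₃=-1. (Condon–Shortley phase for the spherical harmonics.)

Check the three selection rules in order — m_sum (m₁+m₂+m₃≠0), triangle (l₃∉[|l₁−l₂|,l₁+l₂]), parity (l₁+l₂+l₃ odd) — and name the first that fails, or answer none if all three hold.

Σmᵢ = 0  ✓
l₃∈[|l₁−l₂|,l₁+l₂]=[3,9], have l₃=2  ✗
Σlᵢ = 11 ⇒ odd

triangle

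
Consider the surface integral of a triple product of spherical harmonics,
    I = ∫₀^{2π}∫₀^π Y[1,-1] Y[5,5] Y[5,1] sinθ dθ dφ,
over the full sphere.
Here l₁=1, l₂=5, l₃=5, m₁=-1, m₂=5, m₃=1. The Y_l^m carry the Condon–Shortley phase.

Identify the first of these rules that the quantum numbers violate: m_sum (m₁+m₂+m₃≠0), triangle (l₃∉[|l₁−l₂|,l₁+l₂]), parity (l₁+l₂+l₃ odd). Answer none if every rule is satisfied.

m_sum

azimuthal sum: -1 + 5 + 1 = 5  ✗
4 ≤ 5 ≤ 6 (triangle on l)
L = 1 + 5 + 5 = 11 (odd)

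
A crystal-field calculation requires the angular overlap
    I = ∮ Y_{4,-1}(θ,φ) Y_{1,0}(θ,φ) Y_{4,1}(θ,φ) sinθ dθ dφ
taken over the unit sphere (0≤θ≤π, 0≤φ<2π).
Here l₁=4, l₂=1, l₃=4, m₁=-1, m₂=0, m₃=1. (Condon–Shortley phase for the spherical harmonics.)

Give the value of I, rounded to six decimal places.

0.000000

L=9 odd ⇒ parity kills the (l;000) factor ⇒ I = 0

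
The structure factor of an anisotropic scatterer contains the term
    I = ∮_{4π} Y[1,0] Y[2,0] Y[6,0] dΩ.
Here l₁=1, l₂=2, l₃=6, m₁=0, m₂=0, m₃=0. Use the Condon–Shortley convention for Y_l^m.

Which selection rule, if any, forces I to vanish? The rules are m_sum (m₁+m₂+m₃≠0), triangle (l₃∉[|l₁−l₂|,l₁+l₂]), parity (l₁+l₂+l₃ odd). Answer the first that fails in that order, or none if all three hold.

m₁+m₂+m₃ = 0 + 0 + 0 = 0  ✓
triangle: |1−2|=1 ≤ l₃=6 ≤ 1+2=3  ✗
parity: l₁+l₂+l₃ = 9 is odd

triangle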